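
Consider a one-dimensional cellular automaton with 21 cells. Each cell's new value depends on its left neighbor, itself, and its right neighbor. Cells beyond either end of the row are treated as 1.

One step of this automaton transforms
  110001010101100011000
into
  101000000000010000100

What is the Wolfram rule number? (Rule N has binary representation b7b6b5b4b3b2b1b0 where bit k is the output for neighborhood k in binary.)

position 0: 111 → 1  (bit 7 = 1)
position 1: 110 → 0  (bit 6 = 0)
position 6: 101 → 0  (bit 5 = 0)
position 2: 100 → 1  (bit 4 = 1)
position 11: 011 → 0  (bit 3 = 0)
position 5: 010 → 0  (bit 2 = 0)
position 4: 001 → 0  (bit 1 = 0)
position 3: 000 → 0  (bit 0 = 0)
bits b7..b0 = 10010000 = 144

144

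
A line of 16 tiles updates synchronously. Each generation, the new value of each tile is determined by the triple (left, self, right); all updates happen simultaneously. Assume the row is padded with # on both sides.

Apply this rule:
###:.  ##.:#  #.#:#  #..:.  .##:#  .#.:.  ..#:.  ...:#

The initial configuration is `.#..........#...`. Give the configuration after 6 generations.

#..########...#.
#..#......#.#..#
#....####..#...#
#.##.#..#....#.#
#####.....##..##
....#.###.##..#.

....#.###.##..#.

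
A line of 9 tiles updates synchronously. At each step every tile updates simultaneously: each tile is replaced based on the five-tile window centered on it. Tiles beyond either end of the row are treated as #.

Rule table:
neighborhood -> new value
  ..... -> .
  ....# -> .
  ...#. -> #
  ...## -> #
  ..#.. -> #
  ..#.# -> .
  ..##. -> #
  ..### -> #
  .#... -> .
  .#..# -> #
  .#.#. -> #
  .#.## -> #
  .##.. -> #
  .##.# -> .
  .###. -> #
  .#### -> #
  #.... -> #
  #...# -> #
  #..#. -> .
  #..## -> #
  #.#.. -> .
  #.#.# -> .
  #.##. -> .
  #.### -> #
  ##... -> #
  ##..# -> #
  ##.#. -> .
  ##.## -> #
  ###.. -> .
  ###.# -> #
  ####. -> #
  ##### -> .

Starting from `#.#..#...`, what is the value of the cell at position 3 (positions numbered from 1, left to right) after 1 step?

.

#..#.#.##
position 3 holds .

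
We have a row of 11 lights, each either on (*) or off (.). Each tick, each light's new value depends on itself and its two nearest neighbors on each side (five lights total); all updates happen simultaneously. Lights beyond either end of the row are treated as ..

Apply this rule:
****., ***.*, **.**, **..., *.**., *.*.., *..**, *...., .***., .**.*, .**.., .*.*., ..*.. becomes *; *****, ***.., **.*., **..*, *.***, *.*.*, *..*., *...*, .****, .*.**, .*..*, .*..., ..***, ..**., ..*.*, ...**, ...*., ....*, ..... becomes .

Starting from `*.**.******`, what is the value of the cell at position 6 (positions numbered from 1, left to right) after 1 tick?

.

..***....*.
position 6 holds .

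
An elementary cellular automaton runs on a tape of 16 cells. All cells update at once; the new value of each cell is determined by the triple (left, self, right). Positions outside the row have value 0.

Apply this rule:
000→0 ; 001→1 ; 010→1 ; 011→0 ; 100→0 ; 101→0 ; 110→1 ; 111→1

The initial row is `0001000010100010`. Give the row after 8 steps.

0101001010101010

step 1: 0011000110100110
step 2: 0101001010101010
step 3: 1101011010101010
step 4: 0101001010101010  (repeats step 2; period 2)
step 8: 0101001010101010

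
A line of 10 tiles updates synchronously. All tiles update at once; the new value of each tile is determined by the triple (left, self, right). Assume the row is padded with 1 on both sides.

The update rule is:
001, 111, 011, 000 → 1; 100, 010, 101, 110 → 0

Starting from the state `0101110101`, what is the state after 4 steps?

0001100001
0111001111
0110011111
0100111111

0100111111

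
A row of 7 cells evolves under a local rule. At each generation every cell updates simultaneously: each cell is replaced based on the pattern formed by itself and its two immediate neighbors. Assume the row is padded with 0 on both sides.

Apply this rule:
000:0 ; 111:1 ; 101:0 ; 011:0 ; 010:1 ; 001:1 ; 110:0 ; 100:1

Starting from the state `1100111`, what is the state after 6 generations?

0110111

generation 1: 0011010
generation 2: 0100011
generation 3: 1110100
generation 4: 0100110
generation 5: 1111001
generation 6: 0110111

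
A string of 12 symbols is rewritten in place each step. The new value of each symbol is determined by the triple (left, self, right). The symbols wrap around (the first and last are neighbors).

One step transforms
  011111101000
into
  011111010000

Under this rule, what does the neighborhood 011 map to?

1

At position 1 the neighborhood is 011; the next row has 1 there.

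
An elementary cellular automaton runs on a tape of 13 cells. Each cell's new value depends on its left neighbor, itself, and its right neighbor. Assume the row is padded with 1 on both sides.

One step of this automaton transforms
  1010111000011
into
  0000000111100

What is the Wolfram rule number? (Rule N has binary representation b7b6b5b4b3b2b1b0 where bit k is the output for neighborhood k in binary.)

19

position 5: 111 → 0  (bit 7 = 0)
position 0: 110 → 0  (bit 6 = 0)
position 1: 101 → 0  (bit 5 = 0)
position 7: 100 → 1  (bit 4 = 1)
position 4: 011 → 0  (bit 3 = 0)
position 2: 010 → 0  (bit 2 = 0)
position 10: 001 → 1  (bit 1 = 1)
position 8: 000 → 1  (bit 0 = 1)
bits b7..b0 = 00010011 = 19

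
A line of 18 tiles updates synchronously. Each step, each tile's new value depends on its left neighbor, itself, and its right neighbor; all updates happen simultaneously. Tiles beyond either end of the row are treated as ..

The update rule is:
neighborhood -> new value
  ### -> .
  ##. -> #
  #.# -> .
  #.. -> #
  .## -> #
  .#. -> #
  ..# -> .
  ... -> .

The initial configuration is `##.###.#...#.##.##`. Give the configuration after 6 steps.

##.#.#.#.#.#.##.##

##.#.#.##..#.##.##
##.#.#.###.#.##.##
##.#.#.#.#.#.##.##
##.#.#.#.#.#.##.##  (fixed point — unchanged through step 6)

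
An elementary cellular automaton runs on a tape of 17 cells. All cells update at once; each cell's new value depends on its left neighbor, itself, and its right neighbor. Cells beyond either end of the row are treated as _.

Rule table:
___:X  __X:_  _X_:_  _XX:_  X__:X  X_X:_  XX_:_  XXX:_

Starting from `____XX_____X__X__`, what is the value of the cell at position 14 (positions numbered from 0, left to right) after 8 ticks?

_

tick 1: XXX___XXXX__X__XX
tick 2: ___XX_____X__X___
tick 3: XX___XXXX__X__XXX
tick 4: __XX_____X__X____
tick 5: X___XXXX__X__XXXX
tick 6: _XX_____X__X_____
tick 7: ___XXXX__X__XXXXX
tick 8: XX_____X__X______
position 14 holds _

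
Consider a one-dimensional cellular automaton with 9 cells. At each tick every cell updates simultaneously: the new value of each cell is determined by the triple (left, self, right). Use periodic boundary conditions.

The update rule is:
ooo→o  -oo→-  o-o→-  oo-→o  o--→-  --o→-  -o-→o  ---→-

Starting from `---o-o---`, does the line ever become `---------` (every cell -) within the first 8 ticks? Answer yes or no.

no

---o-o---  (fixed point — unchanged through tick 8)
tick 8 is ---o-o---, still not uniform -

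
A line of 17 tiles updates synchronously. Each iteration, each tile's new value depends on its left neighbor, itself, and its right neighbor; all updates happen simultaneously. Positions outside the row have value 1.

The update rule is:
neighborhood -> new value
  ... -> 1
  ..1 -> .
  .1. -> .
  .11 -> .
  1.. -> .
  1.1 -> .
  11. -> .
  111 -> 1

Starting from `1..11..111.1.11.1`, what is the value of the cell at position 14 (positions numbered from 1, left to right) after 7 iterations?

.

........1........
.111111...111111.
..1111..1..1111..
...11.......11...
.1....11111....1.
...11..111..11...
.1......1......1.
position 14 holds .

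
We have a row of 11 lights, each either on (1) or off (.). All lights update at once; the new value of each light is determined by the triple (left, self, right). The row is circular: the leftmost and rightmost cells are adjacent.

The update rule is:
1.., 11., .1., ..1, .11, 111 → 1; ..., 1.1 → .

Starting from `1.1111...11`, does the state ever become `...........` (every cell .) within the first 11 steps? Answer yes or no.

no

1.11111.111
1.11111.111  (fixed point — unchanged through step 11)
step 11 is 1.11111.111, still not uniform .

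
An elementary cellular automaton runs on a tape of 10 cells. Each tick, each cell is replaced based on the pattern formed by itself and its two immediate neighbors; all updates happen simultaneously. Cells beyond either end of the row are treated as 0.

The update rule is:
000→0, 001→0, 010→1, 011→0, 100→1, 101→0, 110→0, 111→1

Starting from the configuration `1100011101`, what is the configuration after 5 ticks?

0010001001
0011001101
0000100001
0000110001
0000001001

0000001001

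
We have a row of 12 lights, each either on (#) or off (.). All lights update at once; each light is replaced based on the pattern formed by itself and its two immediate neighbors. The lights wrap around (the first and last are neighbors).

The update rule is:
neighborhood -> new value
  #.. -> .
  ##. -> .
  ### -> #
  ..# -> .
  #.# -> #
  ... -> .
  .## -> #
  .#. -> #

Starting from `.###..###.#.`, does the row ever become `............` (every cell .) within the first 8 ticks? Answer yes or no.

no

.##...##.##.
.#....#.##..
.#....###...
.#....##....
.#....#.....
.#....#.....  (fixed point — unchanged through tick 8)
tick 8 is .#....#....., still not uniform .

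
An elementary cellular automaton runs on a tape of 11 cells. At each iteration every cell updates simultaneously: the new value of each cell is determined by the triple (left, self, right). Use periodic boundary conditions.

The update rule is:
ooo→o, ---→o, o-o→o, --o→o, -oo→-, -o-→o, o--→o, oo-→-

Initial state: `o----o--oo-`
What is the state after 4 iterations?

oooooooo--o
ooooooo-oo-
-ooooo-o--o
o-ooo-ooooo

o-ooo-ooooo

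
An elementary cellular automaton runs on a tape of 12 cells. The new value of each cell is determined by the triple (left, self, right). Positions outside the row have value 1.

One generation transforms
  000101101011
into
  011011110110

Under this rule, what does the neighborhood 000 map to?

1

At position 1 the neighborhood is 000; the next row has 1 there.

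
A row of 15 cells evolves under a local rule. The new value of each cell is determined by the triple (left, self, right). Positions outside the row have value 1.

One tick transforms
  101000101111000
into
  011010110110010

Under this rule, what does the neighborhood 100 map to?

At position 3 the neighborhood is 100; the next row has 0 there.

0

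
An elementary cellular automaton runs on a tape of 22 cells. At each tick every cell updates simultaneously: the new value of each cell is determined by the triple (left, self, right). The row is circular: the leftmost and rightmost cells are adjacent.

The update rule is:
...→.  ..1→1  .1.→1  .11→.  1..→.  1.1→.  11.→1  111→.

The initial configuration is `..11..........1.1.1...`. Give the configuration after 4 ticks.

.1.1......1.1.1.1.1.11

tick 1: .1.1.........11.1.1...
tick 2: 11.1........1.1.1.1...
tick 3: .1.1.......11.1.1.1..1
tick 4: .1.1......1.1.1.1.1.11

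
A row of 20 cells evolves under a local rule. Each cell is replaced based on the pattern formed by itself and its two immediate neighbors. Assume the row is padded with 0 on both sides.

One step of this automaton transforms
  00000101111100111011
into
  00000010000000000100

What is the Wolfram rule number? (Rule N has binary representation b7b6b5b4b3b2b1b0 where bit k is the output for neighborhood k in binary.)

position 8: 111 → 0  (bit 7 = 0)
position 11: 110 → 0  (bit 6 = 0)
position 6: 101 → 1  (bit 5 = 1)
position 12: 100 → 0  (bit 4 = 0)
position 7: 011 → 0  (bit 3 = 0)
position 5: 010 → 0  (bit 2 = 0)
position 4: 001 → 0  (bit 1 = 0)
position 0: 000 → 0  (bit 0 = 0)
bits b7..b0 = 00100000 = 32

32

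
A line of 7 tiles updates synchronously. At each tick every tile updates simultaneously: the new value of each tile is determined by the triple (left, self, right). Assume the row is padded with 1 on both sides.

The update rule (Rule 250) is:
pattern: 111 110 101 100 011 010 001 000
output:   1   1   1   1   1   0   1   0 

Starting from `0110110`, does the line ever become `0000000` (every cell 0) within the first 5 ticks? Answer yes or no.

1111111
1111111  (fixed point — unchanged through tick 5)
tick 5 is 1111111, still not uniform 0

no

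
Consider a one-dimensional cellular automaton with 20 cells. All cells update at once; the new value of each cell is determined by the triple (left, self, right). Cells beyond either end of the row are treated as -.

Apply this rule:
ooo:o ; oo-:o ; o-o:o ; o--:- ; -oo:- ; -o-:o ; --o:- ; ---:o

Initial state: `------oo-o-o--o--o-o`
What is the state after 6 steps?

o-o--oooo--o-o--o--o

ooooo--ooooo--o--ooo
-oooo---oooo--o---oo
--ooo-o--ooo--o-o--o
o--oooo---oo--ooo--o
o---ooo-o--o---oo--o
o-o--oooo--o-o--o--o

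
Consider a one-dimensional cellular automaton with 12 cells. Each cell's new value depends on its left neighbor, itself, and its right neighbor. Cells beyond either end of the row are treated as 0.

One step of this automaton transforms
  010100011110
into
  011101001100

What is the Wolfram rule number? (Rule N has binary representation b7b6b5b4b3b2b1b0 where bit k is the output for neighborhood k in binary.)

position 8: 111 → 1  (bit 7 = 1)
position 10: 110 → 0  (bit 6 = 0)
position 2: 101 → 1  (bit 5 = 1)
position 4: 100 → 0  (bit 4 = 0)
position 7: 011 → 0  (bit 3 = 0)
position 1: 010 → 1  (bit 2 = 1)
position 0: 001 → 0  (bit 1 = 0)
position 5: 000 → 1  (bit 0 = 1)
bits b7..b0 = 10100101 = 165

165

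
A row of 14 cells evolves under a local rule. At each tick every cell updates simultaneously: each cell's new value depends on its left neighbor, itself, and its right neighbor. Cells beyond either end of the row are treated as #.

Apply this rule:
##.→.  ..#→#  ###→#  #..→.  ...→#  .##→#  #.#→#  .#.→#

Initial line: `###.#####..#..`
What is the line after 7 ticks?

tick 1: ##.#####..##.#
tick 2: #.#####..##.##
tick 3: .#####..##.###
tick 4: #####..##.####
tick 5: ####..##.#####
tick 6: ###..##.######
tick 7: ##..##.#######

##..##.#######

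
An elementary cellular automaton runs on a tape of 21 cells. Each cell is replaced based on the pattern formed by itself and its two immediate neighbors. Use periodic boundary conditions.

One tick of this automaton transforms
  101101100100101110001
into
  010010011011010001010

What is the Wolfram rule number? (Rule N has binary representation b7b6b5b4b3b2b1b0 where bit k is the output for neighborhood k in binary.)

50

position 15: 111 → 0  (bit 7 = 0)
position 0: 110 → 0  (bit 6 = 0)
position 1: 101 → 1  (bit 5 = 1)
position 7: 100 → 1  (bit 4 = 1)
position 2: 011 → 0  (bit 3 = 0)
position 9: 010 → 0  (bit 2 = 0)
position 8: 001 → 1  (bit 1 = 1)
position 18: 000 → 0  (bit 0 = 0)
bits b7..b0 = 00110010 = 50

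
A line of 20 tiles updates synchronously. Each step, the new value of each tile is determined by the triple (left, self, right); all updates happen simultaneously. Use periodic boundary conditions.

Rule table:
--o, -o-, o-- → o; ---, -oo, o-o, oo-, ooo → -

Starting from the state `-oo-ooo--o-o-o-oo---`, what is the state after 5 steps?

o----o-o--oooo------

o------ooo-o-o---o--
oo----o----o-oo-oooo
--o--ooo--oo--------
-oooo---oo--o-------
o----o-o--oooo------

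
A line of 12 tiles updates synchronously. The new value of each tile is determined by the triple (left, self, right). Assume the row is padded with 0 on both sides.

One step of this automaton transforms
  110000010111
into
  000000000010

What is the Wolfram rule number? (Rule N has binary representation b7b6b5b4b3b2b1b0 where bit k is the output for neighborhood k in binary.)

128

position 10: 111 → 1  (bit 7 = 1)
position 1: 110 → 0  (bit 6 = 0)
position 8: 101 → 0  (bit 5 = 0)
position 2: 100 → 0  (bit 4 = 0)
position 0: 011 → 0  (bit 3 = 0)
position 7: 010 → 0  (bit 2 = 0)
position 6: 001 → 0  (bit 1 = 0)
position 3: 000 → 0  (bit 0 = 0)
bits b7..b0 = 10000000 = 128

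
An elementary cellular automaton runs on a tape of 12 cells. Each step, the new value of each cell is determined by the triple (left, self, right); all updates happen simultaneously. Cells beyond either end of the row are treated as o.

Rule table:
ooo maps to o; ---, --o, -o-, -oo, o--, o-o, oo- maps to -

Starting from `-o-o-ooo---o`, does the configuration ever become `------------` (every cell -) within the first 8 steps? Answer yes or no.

yes

------o-----
------------
all cells are - at step 2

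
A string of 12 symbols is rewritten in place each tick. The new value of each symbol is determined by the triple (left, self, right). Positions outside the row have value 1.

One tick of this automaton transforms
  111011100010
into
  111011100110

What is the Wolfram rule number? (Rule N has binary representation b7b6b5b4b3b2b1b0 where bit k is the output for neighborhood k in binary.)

position 0: 111 → 1  (bit 7 = 1)
position 2: 110 → 1  (bit 6 = 1)
position 3: 101 → 0  (bit 5 = 0)
position 7: 100 → 0  (bit 4 = 0)
position 4: 011 → 1  (bit 3 = 1)
position 10: 010 → 1  (bit 2 = 1)
position 9: 001 → 1  (bit 1 = 1)
position 8: 000 → 0  (bit 0 = 0)
bits b7..b0 = 11001110 = 206

206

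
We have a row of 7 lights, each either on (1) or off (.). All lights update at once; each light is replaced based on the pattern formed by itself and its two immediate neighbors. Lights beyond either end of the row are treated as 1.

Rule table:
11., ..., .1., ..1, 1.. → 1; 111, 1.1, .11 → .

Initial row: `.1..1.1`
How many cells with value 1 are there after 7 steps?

2

.1111..
....111
1111...
...1111
111....
..11111
11.....
count of 1: 2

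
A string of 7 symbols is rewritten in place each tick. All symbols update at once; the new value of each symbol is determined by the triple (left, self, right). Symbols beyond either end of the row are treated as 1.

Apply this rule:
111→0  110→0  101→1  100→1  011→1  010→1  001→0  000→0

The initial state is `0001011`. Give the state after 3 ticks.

1001110
0101001
1111101

1111101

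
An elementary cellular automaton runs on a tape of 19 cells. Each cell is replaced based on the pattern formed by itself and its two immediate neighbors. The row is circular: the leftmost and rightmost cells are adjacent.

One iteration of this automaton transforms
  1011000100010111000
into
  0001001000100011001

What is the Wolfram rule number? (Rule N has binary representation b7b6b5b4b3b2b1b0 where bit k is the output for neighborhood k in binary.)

194

position 14: 111 → 1  (bit 7 = 1)
position 3: 110 → 1  (bit 6 = 1)
position 1: 101 → 0  (bit 5 = 0)
position 4: 100 → 0  (bit 4 = 0)
position 2: 011 → 0  (bit 3 = 0)
position 0: 010 → 0  (bit 2 = 0)
position 6: 001 → 1  (bit 1 = 1)
position 5: 000 → 0  (bit 0 = 0)
bits b7..b0 = 11000010 = 194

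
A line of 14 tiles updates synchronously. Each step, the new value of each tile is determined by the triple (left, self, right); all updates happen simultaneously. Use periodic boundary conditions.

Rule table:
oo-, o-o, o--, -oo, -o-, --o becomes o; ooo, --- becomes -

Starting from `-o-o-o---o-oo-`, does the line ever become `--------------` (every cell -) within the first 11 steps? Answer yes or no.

ooooooo-oooooo
------ooo-----
-----oo-oo----
----ooooooo---
---oo-----oo--
--oooo---oooo-
-oo--oo-oo--oo
oooooooooooooo
--------------
all cells are - at step 9

yes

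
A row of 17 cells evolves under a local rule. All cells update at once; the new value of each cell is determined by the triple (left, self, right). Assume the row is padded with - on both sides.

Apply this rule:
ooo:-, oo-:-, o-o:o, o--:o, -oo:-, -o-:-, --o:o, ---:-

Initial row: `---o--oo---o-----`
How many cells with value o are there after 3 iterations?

8

--o-oo--o-o-o----
-o-o--oo-o-o-o---
o-o-oo--o-o-o-o--
count of o: 8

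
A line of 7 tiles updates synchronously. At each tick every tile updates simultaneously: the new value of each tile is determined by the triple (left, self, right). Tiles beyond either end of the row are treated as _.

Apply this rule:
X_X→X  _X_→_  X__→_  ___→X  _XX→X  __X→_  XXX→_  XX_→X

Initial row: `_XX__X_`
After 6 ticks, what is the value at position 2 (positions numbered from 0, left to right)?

X

_XX____
_XX_XXX
_XXXX_X
_X__XX_
____XX_
XXX_XX_
position 2 holds X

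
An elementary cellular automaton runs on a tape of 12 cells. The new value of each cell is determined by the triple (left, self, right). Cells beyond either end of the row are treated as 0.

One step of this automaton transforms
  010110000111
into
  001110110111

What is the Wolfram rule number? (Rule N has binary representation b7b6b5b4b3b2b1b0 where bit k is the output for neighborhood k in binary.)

position 10: 111 → 1  (bit 7 = 1)
position 4: 110 → 1  (bit 6 = 1)
position 2: 101 → 1  (bit 5 = 1)
position 5: 100 → 0  (bit 4 = 0)
position 3: 011 → 1  (bit 3 = 1)
position 1: 010 → 0  (bit 2 = 0)
position 0: 001 → 0  (bit 1 = 0)
position 6: 000 → 1  (bit 0 = 1)
bits b7..b0 = 11101001 = 233

233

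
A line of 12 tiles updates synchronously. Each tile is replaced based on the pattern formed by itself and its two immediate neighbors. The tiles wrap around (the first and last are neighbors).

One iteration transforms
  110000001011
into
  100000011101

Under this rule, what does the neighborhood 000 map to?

At position 3 the neighborhood is 000; the next row has 0 there.

0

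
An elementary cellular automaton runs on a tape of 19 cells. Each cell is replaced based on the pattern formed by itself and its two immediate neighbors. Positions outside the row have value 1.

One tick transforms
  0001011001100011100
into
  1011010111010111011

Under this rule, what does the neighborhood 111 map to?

At position 15 the neighborhood is 111; the next row has 1 there.

1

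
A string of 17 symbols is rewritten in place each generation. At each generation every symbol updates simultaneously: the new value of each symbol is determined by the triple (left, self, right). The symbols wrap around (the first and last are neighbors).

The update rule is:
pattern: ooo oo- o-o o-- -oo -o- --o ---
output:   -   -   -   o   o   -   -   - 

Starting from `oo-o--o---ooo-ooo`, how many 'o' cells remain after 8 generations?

4

----o--o--o---o--
-----o--o--o---o-
------o--o--o---o
o------o--o--o---
-o------o--o--o--
--o------o--o--o-
---o------o--o--o
o---o------o--o--
count of o: 4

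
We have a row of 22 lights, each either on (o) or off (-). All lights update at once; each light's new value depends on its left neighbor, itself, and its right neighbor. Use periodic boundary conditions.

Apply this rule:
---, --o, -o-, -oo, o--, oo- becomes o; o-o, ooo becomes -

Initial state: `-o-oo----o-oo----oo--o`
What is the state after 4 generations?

-o-ooooooo-ooooooooooo
-o-o-----o-o---------o
-o-ooooooo-ooooooooooo  (repeats generation 1; period 2)
generation 4: -o-o-----o-o---------o

-o-o-----o-o---------o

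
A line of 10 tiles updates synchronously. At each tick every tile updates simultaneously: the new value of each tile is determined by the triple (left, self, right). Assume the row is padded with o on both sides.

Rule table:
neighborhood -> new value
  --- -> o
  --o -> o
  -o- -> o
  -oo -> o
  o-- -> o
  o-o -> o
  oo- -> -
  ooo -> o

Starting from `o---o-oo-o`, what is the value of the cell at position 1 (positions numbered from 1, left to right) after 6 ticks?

tick 1: -oooooo-oo
tick 2: oooooo-ooo
tick 3: ooooo-oooo
tick 4: oooo-ooooo
tick 5: ooo-oooooo
tick 6: oo-ooooooo
position 1 holds o

o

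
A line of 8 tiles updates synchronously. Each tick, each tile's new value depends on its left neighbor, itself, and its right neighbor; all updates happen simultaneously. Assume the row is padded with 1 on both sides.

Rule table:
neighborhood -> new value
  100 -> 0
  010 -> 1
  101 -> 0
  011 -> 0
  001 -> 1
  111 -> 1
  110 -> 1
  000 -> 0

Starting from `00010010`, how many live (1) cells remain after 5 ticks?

4

tick 1: 00110110
tick 2: 01010010
tick 3: 01010110
tick 4: 01010010  (repeats tick 2; period 2)
tick 5: 01010110
count of 1: 4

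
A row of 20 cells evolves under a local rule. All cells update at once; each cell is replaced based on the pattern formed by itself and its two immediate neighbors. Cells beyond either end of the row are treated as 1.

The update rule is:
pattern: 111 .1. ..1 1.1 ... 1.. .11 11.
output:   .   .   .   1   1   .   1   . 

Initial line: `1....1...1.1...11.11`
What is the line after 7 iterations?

..11...1..1..1.1.11.
..1..1........1.11.1
.......111111..11.11
.11111.1.......1.11.
11....1..11111..11.1
...11....1......1.11
.1.1..11...1111..11.

.1.1..11...1111..11.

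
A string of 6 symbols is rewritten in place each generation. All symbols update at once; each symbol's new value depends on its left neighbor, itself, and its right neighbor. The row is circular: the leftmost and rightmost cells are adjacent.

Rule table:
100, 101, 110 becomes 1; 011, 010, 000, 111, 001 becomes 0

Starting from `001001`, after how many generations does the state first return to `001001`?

3

100100
010010
001001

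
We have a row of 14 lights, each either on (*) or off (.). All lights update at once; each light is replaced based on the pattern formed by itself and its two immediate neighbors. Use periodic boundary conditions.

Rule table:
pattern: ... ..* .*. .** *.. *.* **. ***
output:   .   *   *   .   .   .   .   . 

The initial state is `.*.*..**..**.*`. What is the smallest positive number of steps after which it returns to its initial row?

14

.*.*.*...*...*
.*.*.*..**..**
.*.*.*.*...*..
**.*.*.*..**..
...*.*.*.*...*
..**.*.*.*..**
.*...*.*.*.*..
**..**.*.*.*..
...*...*.*.*.*
..**..**.*.*.*
.*...*...*.*.*
.*..**..**.*.*
.*.*...*...*.*
.*.*..**..**.*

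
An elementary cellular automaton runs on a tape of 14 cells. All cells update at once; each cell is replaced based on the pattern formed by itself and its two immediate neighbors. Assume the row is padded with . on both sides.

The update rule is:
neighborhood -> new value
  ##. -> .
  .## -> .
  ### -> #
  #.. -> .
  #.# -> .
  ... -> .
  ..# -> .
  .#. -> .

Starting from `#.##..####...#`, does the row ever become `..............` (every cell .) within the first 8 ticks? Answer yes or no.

yes

.......##.....
..............
all cells are . at tick 2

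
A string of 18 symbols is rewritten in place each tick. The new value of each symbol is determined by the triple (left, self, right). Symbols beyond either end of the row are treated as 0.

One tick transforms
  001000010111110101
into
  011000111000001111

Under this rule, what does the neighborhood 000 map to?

At position 0 the neighborhood is 000; the next row has 0 there.

0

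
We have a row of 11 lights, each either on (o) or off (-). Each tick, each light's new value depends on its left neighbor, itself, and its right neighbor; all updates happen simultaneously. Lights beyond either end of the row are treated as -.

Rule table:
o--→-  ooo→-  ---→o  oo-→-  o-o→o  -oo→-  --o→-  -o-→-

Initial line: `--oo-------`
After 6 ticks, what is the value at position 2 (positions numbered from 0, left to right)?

o----oooooo
--oo-------  (repeats tick 0; period 2)
tick 6: --oo-------
position 2 holds o

o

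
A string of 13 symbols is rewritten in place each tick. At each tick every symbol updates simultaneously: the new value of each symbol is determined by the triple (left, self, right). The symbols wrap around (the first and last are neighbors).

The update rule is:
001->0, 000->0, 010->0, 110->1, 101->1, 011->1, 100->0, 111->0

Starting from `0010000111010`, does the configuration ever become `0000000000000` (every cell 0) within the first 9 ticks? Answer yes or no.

0000000101100
0000000011100
0000000010100
0000000001000
0000000000000
all cells are 0 at tick 5

yes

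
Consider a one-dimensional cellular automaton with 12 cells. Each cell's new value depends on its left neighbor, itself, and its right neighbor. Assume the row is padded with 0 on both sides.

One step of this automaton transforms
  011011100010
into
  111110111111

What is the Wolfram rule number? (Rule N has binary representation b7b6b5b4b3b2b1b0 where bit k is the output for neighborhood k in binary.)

127

position 5: 111 → 0  (bit 7 = 0)
position 2: 110 → 1  (bit 6 = 1)
position 3: 101 → 1  (bit 5 = 1)
position 7: 100 → 1  (bit 4 = 1)
position 1: 011 → 1  (bit 3 = 1)
position 10: 010 → 1  (bit 2 = 1)
position 0: 001 → 1  (bit 1 = 1)
position 8: 000 → 1  (bit 0 = 1)
bits b7..b0 = 01111111 = 127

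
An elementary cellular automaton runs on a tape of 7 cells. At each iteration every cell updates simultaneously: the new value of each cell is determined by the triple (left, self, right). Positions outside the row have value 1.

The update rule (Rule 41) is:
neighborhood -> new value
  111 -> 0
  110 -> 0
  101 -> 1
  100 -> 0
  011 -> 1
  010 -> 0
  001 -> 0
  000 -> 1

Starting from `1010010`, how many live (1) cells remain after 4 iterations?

iteration 1: 0100001
iteration 2: 1001101
iteration 3: 0001011
iteration 4: 0100110
count of 1: 3

3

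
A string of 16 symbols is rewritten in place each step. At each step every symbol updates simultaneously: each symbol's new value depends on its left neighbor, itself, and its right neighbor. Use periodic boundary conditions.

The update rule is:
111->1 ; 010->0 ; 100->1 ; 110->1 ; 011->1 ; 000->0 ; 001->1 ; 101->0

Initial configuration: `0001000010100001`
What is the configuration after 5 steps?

1010100100010010
0000011010101100
0000111000001110
0001111100011111
1011111110111111

1011111110111111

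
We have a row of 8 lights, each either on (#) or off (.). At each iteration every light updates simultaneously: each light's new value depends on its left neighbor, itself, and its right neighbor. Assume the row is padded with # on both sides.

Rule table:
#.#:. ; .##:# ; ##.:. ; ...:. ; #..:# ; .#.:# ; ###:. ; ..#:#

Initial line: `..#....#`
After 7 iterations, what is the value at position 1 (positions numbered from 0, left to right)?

####..##
....###.
#..##...
.###.#.#
.#...#.#
.##.##.#
.#..#..#
position 1 holds #

#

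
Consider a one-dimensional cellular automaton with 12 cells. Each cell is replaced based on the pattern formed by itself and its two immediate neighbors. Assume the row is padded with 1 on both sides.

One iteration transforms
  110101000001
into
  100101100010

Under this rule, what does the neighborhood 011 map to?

0

At position 11 the neighborhood is 011; the next row has 0 there.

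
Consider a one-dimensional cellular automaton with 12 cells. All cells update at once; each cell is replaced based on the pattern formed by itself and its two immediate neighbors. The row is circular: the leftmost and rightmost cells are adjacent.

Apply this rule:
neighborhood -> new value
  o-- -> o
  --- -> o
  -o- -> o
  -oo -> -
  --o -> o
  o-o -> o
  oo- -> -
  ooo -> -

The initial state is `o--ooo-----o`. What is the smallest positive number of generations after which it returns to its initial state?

2

-oo---ooooo-
o--ooo-----o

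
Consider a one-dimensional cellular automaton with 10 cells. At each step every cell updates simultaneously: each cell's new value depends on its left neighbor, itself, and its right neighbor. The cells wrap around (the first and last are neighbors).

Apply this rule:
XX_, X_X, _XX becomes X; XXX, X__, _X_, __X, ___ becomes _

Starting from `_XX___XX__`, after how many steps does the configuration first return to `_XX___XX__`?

1

step 1: _XX___XX__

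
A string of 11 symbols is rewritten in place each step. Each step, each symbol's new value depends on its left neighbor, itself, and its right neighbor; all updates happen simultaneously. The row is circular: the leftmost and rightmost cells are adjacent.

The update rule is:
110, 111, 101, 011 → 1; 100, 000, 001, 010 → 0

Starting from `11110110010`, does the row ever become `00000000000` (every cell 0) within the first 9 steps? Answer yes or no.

no

step 1: 11111110001
step 2: 11111110001  (fixed point — unchanged through step 9)
step 9 is 11111110001, still not uniform 0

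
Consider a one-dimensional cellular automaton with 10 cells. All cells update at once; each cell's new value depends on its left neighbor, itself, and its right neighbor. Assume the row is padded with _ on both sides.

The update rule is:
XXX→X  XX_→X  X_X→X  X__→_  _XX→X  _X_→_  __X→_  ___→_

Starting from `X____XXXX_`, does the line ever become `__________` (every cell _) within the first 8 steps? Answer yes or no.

no

_____XXXX_
_____XXXX_  (fixed point — unchanged through step 8)
step 8 is _____XXXX_, still not uniform _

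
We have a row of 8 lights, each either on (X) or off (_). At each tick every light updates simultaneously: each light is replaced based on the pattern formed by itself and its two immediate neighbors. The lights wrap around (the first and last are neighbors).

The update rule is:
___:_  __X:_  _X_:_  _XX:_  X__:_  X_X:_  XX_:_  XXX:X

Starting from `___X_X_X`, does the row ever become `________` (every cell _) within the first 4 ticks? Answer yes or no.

yes

tick 1: ________
all cells are _ at tick 1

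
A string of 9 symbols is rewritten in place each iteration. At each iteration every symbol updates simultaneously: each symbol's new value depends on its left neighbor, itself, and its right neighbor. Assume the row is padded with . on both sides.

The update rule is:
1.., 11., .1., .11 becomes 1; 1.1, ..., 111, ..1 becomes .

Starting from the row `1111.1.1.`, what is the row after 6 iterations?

iteration 1: 1..1.1.11
iteration 2: 11.1.1.11
iteration 3: 11.1.1.11  (fixed point — unchanged through iteration 6)

11.1.1.11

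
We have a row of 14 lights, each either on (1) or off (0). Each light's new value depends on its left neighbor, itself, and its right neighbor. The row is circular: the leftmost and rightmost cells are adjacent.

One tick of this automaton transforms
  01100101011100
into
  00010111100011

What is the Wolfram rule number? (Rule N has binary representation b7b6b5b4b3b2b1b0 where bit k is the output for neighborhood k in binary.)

53

position 10: 111 → 0  (bit 7 = 0)
position 2: 110 → 0  (bit 6 = 0)
position 6: 101 → 1  (bit 5 = 1)
position 3: 100 → 1  (bit 4 = 1)
position 1: 011 → 0  (bit 3 = 0)
position 5: 010 → 1  (bit 2 = 1)
position 0: 001 → 0  (bit 1 = 0)
position 13: 000 → 1  (bit 0 = 1)
bits b7..b0 = 00110101 = 53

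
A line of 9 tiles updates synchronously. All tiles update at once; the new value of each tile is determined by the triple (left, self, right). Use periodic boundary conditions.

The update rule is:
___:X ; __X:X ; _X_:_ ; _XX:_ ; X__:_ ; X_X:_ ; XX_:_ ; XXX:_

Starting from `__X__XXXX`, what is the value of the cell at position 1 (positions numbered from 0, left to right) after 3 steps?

_X__X____
X__X__XXX
__X__X___
position 1 holds _

_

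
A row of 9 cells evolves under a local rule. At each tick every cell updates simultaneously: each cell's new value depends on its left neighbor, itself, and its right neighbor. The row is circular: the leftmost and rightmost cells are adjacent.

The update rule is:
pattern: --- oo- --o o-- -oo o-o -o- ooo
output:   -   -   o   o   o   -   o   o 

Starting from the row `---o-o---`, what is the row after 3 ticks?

tick 1: --oo-oo--
tick 2: -oo--o-o-
tick 3: oo-ooo-oo

oo-ooo-oo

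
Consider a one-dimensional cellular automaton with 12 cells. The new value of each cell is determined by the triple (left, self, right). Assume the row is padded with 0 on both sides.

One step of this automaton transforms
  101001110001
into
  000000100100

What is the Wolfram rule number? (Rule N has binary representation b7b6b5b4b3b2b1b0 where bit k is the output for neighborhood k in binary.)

129

position 6: 111 → 1  (bit 7 = 1)
position 7: 110 → 0  (bit 6 = 0)
position 1: 101 → 0  (bit 5 = 0)
position 3: 100 → 0  (bit 4 = 0)
position 5: 011 → 0  (bit 3 = 0)
position 0: 010 → 0  (bit 2 = 0)
position 4: 001 → 0  (bit 1 = 0)
position 9: 000 → 1  (bit 0 = 1)
bits b7..b0 = 10000001 = 129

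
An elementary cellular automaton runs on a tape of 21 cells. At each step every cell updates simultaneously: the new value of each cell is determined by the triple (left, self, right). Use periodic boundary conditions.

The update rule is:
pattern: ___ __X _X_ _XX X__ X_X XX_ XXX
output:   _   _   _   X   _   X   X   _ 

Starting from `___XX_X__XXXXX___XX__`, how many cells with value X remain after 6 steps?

2

___XXX___X___X___XX__
___X_X___________XX__
____X____________XX__
_________________XX__
_________________XX__  (fixed point — unchanged through step 6)
count of X: 2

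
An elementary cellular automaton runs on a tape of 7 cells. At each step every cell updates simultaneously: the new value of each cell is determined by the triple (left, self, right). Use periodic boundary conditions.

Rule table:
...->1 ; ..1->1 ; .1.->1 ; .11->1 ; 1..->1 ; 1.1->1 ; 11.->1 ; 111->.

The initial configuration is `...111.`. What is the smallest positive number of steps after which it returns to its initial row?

1111.11
...111.

2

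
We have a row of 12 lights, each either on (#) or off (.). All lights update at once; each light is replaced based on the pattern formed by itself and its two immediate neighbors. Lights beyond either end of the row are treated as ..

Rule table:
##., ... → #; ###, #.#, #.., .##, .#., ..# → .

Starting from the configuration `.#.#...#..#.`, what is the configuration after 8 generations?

...#.###...#

.....#......
####...#####
...#.#.....#
##.....###..
.#.###...#.#
.....#.#....
####.....###
...#.###...#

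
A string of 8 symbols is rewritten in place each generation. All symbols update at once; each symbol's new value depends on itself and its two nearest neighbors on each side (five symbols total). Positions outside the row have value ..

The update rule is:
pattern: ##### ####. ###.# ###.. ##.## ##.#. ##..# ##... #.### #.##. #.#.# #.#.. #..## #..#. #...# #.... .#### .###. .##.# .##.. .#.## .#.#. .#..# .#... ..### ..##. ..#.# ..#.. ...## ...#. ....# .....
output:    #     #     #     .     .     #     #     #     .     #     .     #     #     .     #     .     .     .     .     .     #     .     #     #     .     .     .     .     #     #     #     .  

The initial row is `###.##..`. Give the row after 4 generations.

..#.#.#.
##....##
..#.##..
##.##.#.

##.##.#.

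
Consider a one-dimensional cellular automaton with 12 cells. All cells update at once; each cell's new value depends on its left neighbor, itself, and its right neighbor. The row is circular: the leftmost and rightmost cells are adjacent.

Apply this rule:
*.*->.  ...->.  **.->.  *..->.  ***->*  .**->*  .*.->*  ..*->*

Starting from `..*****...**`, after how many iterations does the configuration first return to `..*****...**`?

12

.*****...**.
*****...**..
****...**..*
***...**..**
**...**..***
*...**..****
...**..*****
..**..*****.
.**..*****..
**..*****...
*..*****...*
..*****...**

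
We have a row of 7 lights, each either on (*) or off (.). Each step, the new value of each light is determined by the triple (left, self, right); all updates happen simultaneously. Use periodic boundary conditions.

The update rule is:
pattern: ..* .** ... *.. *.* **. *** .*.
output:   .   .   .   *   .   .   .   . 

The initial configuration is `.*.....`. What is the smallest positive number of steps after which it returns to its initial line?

step 1: ..*....
step 2: ...*...
step 3: ....*..
step 4: .....*.
step 5: ......*
step 6: *......
step 7: .*.....

7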